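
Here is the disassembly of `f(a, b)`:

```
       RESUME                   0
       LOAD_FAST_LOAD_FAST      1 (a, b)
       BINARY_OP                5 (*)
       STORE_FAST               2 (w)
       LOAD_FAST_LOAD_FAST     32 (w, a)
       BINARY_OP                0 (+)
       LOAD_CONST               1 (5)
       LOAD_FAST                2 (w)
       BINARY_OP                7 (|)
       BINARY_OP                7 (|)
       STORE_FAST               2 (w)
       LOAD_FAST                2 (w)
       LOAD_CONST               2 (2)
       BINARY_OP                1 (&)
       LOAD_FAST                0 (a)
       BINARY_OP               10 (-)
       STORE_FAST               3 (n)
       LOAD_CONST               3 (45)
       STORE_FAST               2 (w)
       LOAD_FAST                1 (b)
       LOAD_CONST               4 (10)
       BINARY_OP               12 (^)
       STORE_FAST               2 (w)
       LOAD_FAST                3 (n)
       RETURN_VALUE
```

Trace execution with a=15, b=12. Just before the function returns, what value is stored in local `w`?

LOAD_FAST_LOAD_FAST a,b → push 15,12. Stack: [15, 12]
BINARY_OP * → 15 * 12 = 180. Stack: [180]
STORE_FAST w → w=180. Stack: []
LOAD_FAST_LOAD_FAST w,a → push 180,15. Stack: [180, 15]
BINARY_OP + → 180 + 15 = 195. Stack: [195]
LOAD_CONST → push 5. Stack: [195, 5]
LOAD_FAST w → push 180. Stack: [195, 5, 180]
BINARY_OP | → 5 | 180 = 181. Stack: [195, 181]
BINARY_OP | → 195 | 181 = 247. Stack: [247]
STORE_FAST w → w=247. Stack: []
LOAD_FAST w → push 247. Stack: [247]
LOAD_CONST → push 2. Stack: [247, 2]
BINARY_OP & → 247 & 2 = 2. Stack: [2]
LOAD_FAST a → push 15. Stack: [2, 15]
BINARY_OP - → 2 - 15 = -13. Stack: [-13]
STORE_FAST n → n=-13. Stack: []
LOAD_CONST → push 45. Stack: [45]
STORE_FAST w → w=45. Stack: []
LOAD_FAST b → push 12. Stack: [12]
LOAD_CONST → push 10. Stack: [12, 10]
BINARY_OP ^ → 12 ^ 10 = 6. Stack: [6]
STORE_FAST w → w=6. Stack: []
LOAD_FAST n → push -13. Stack: [-13]
RETURN_VALUE → return -13.

6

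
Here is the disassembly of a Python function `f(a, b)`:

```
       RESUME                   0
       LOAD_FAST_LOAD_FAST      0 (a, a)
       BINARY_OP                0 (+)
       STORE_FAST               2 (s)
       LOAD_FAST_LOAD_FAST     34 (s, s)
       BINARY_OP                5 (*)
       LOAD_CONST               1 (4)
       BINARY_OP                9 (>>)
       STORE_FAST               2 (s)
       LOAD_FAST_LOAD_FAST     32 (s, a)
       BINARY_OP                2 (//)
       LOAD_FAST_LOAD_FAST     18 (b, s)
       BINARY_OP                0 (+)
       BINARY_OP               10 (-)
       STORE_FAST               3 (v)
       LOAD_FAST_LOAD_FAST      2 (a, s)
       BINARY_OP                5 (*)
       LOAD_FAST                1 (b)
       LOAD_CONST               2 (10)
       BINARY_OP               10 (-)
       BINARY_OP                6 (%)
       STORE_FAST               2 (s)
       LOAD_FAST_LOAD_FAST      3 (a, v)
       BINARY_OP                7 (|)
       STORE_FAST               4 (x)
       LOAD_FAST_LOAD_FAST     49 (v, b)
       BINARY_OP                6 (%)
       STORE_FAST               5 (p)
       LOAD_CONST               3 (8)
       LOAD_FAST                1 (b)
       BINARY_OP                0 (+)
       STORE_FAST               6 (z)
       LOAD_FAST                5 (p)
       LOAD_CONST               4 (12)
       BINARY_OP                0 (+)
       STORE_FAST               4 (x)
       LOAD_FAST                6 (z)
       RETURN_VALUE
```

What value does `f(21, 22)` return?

30

LOAD_FAST_LOAD_FAST a,a → push 21,21. Stack: [21, 21]
BINARY_OP + → 21 + 21 = 42. Stack: [42]
STORE_FAST s → s=42. Stack: []
LOAD_FAST_LOAD_FAST s,s → push 42,42. Stack: [42, 42]
BINARY_OP * → 42 * 42 = 1764. Stack: [1764]
LOAD_CONST → push 4. Stack: [1764, 4]
BINARY_OP >> → 1764 >> 4 = 110. Stack: [110]
STORE_FAST s → s=110. Stack: []
LOAD_FAST_LOAD_FAST s,a → push 110,21. Stack: [110, 21]
BINARY_OP // → 110 // 21 = 5. Stack: [5]
LOAD_FAST_LOAD_FAST b,s → push 22,110. Stack: [5, 22, 110]
BINARY_OP + → 22 + 110 = 132. Stack: [5, 132]
BINARY_OP - → 5 - 132 = -127. Stack: [-127]
STORE_FAST v → v=-127. Stack: []
LOAD_FAST_LOAD_FAST a,s → push 21,110. Stack: [21, 110]
BINARY_OP * → 21 * 110 = 2310. Stack: [2310]
LOAD_FAST b → push 22. Stack: [2310, 22]
LOAD_CONST → push 10. Stack: [2310, 22, 10]
BINARY_OP - → 22 - 10 = 12. Stack: [2310, 12]
BINARY_OP % → 2310 % 12 = 6. Stack: [6]
STORE_FAST s → s=6. Stack: []
LOAD_FAST_LOAD_FAST a,v → push 21,-127. Stack: [21, -127]
BINARY_OP | → 21 | -127 = -107. Stack: [-107]
STORE_FAST x → x=-107. Stack: []
LOAD_FAST_LOAD_FAST v,b → push -127,22. Stack: [-127, 22]
BINARY_OP % → -127 % 22 = 5. Stack: [5]
STORE_FAST p → p=5. Stack: []
LOAD_CONST → push 8. Stack: [8]
LOAD_FAST b → push 22. Stack: [8, 22]
BINARY_OP + → 8 + 22 = 30. Stack: [30]
STORE_FAST z → z=30. Stack: []
LOAD_FAST p → push 5. Stack: [5]
LOAD_CONST → push 12. Stack: [5, 12]
BINARY_OP + → 5 + 12 = 17. Stack: [17]
STORE_FAST x → x=17. Stack: []
LOAD_FAST z → push 30. Stack: [30]
RETURN_VALUE → return 30.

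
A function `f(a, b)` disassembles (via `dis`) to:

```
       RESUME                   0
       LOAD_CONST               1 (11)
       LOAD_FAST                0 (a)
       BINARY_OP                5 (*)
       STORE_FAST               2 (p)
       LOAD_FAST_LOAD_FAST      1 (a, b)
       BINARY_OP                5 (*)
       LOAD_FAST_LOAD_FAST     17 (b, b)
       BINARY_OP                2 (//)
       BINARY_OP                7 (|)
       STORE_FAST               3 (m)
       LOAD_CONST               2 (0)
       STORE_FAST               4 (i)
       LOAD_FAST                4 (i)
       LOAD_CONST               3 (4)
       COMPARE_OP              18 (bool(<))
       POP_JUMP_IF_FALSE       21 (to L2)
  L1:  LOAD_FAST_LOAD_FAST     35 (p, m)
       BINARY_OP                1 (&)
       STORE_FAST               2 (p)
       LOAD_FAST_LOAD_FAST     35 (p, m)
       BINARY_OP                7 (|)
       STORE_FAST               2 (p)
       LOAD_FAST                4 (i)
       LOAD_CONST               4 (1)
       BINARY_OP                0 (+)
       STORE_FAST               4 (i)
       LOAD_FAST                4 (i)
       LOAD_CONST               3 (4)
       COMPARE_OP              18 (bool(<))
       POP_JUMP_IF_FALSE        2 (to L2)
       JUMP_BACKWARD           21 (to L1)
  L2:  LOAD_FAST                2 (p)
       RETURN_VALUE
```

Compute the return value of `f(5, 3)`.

15

LOAD_CONST → push 11
LOAD_FAST a → push 5
BINARY_OP * → 11 * 5 = 55
STORE_FAST p → p=55
LOAD_FAST_LOAD_FAST a,b → push 5,3
BINARY_OP * → 5 * 3 = 15
LOAD_FAST_LOAD_FAST b,b → push 3,3
BINARY_OP // → 3 // 3 = 1
BINARY_OP | → 15 | 1 = 15
STORE_FAST m → m=15
LOAD_CONST → push 0
STORE_FAST i → i=0
LOAD_FAST i → push 0
LOAD_CONST → push 4
COMPARE_OP bool(<) → 0 vs 4 = True
POP_JUMP_IF_FALSE → pop True; no jump
LOAD_FAST_LOAD_FAST p,m → push 55,15
BINARY_OP & → 55 & 15 = 7
STORE_FAST p → p=7
LOAD_FAST_LOAD_FAST p,m → push 7,15
BINARY_OP | → 7 | 15 = 15
STORE_FAST p → p=15
LOAD_FAST i → push 0
LOAD_CONST → push 1
BINARY_OP + → 0 + 1 = 1
STORE_FAST i → i=1
LOAD_FAST i → push 1
LOAD_CONST → push 4
COMPARE_OP bool(<) → 1 vs 4 = True
POP_JUMP_IF_FALSE → pop True; no jump
LOAD_FAST_LOAD_FAST p,m → push 15,15
BINARY_OP & → 15 & 15 = 15
STORE_FAST p → p=15
LOAD_FAST_LOAD_FAST p,m → push 15,15
BINARY_OP | → 15 | 15 = 15
STORE_FAST p → p=15
LOAD_FAST i → push 1
LOAD_CONST → push 1
BINARY_OP + → 1 + 1 = 2
STORE_FAST i → i=2
LOAD_FAST i → push 2
LOAD_CONST → push 4
COMPARE_OP bool(<) → 2 vs 4 = True
POP_JUMP_IF_FALSE → pop True; no jump
LOAD_FAST_LOAD_FAST p,m → push 15,15
BINARY_OP & → 15 & 15 = 15
STORE_FAST p → p=15
LOAD_FAST_LOAD_FAST p,m → push 15,15
BINARY_OP | → 15 | 15 = 15
STORE_FAST p → p=15
LOAD_FAST i → push 2
LOAD_CONST → push 1
BINARY_OP + → 2 + 1 = 3
STORE_FAST i → i=3
LOAD_FAST i → push 3
LOAD_CONST → push 4
COMPARE_OP bool(<) → 3 vs 4 = True
POP_JUMP_IF_FALSE → pop True; no jump
LOAD_FAST_LOAD_FAST p,m → push 15,15
BINARY_OP & → 15 & 15 = 15
STORE_FAST p → p=15
LOAD_FAST_LOAD_FAST p,m → push 15,15
BINARY_OP | → 15 | 15 = 15
STORE_FAST p → p=15
LOAD_FAST i → push 3
LOAD_CONST → push 1
BINARY_OP + → 3 + 1 = 4
STORE_FAST i → i=4
LOAD_FAST i → push 4
LOAD_CONST → push 4
COMPARE_OP bool(<) → 4 vs 4 = False
POP_JUMP_IF_FALSE → pop False; jump
LOAD_FAST p → push 15
RETURN_VALUE → return 15.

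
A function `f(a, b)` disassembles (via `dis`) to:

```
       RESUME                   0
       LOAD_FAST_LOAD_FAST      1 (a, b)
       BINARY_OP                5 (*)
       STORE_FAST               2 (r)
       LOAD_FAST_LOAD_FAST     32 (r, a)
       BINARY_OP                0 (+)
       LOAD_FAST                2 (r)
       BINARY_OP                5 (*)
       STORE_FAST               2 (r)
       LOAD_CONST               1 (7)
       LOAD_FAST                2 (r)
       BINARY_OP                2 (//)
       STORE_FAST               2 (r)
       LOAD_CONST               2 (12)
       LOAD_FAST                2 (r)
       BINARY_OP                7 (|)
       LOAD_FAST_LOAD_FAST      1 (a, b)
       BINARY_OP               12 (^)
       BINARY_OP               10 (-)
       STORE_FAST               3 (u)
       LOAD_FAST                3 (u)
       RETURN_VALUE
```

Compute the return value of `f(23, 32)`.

LOAD_FAST_LOAD_FAST a,b → push 23,32. Stack: [23, 32]
BINARY_OP * → 23 * 32 = 736. Stack: [736]
STORE_FAST r → r=736. Stack: []
LOAD_FAST_LOAD_FAST r,a → push 736,23. Stack: [736, 23]
BINARY_OP + → 736 + 23 = 759. Stack: [759]
LOAD_FAST r → push 736. Stack: [759, 736]
BINARY_OP * → 759 * 736 = 558624. Stack: [558624]
STORE_FAST r → r=558624. Stack: []
LOAD_CONST → push 7. Stack: [7]
LOAD_FAST r → push 558624. Stack: [7, 558624]
BINARY_OP // → 7 // 558624 = 0. Stack: [0]
STORE_FAST r → r=0. Stack: []
LOAD_CONST → push 12. Stack: [12]
LOAD_FAST r → push 0. Stack: [12, 0]
BINARY_OP | → 12 | 0 = 12. Stack: [12]
LOAD_FAST_LOAD_FAST a,b → push 23,32. Stack: [12, 23, 32]
BINARY_OP ^ → 23 ^ 32 = 55. Stack: [12, 55]
BINARY_OP - → 12 - 55 = -43. Stack: [-43]
STORE_FAST u → u=-43. Stack: []
LOAD_FAST u → push -43. Stack: [-43]
RETURN_VALUE → return -43.

-43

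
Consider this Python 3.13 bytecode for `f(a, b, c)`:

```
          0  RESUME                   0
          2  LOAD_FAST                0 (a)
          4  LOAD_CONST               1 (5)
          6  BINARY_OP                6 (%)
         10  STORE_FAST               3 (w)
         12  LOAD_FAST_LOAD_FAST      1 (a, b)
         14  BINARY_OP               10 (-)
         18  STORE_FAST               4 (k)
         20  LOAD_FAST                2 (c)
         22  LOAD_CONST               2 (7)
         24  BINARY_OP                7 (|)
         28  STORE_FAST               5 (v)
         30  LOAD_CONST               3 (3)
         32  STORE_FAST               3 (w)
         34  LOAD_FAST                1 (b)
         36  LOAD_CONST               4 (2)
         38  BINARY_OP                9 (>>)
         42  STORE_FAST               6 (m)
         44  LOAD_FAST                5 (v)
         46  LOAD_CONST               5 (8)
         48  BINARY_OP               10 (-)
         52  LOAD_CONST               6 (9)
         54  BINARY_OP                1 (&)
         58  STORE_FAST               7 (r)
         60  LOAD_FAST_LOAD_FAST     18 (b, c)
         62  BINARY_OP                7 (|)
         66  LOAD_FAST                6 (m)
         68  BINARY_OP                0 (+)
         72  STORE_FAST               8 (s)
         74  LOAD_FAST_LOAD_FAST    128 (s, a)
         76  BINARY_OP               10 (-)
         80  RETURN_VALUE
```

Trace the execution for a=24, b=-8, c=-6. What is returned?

LOAD_FAST a → push 24. Stack: [24]
LOAD_CONST → push 5. Stack: [24, 5]
BINARY_OP % → 24 % 5 = 4. Stack: [4]
STORE_FAST w → w=4. Stack: []
LOAD_FAST_LOAD_FAST a,b → push 24,-8. Stack: [24, -8]
BINARY_OP - → 24 - -8 = 32. Stack: [32]
STORE_FAST k → k=32. Stack: []
LOAD_FAST c → push -6. Stack: [-6]
LOAD_CONST → push 7. Stack: [-6, 7]
BINARY_OP | → -6 | 7 = -1. Stack: [-1]
STORE_FAST v → v=-1. Stack: []
LOAD_CONST → push 3. Stack: [3]
STORE_FAST w → w=3. Stack: []
LOAD_FAST b → push -8. Stack: [-8]
LOAD_CONST → push 2. Stack: [-8, 2]
BINARY_OP >> → -8 >> 2 = -2. Stack: [-2]
STORE_FAST m → m=-2. Stack: []
LOAD_FAST v → push -1. Stack: [-1]
LOAD_CONST → push 8. Stack: [-1, 8]
BINARY_OP - → -1 - 8 = -9. Stack: [-9]
LOAD_CONST → push 9. Stack: [-9, 9]
BINARY_OP & → -9 & 9 = 1. Stack: [1]
STORE_FAST r → r=1. Stack: []
LOAD_FAST_LOAD_FAST b,c → push -8,-6. Stack: [-8, -6]
BINARY_OP | → -8 | -6 = -6. Stack: [-6]
LOAD_FAST m → push -2. Stack: [-6, -2]
BINARY_OP + → -6 + -2 = -8. Stack: [-8]
STORE_FAST s → s=-8. Stack: []
LOAD_FAST_LOAD_FAST s,a → push -8,24. Stack: [-8, 24]
BINARY_OP - → -8 - 24 = -32. Stack: [-32]
RETURN_VALUE → return -32.

-32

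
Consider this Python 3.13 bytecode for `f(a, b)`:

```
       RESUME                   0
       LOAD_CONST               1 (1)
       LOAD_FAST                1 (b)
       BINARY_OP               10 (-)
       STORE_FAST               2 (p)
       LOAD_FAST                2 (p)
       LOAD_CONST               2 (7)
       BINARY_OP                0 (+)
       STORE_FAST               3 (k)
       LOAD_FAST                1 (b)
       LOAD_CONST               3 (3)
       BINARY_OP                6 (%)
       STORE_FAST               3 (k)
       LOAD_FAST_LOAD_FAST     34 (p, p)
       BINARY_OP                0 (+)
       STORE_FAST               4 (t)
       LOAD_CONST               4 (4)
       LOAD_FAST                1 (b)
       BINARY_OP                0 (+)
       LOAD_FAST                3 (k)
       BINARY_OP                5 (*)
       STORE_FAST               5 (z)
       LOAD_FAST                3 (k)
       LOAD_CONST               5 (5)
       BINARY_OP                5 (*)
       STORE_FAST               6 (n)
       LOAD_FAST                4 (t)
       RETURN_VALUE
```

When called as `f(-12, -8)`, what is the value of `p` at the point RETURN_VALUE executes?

9

LOAD_CONST → push 1. Stack: [1]
LOAD_FAST b → push -8. Stack: [1, -8]
BINARY_OP - → 1 - -8 = 9. Stack: [9]
STORE_FAST p → p=9. Stack: []
LOAD_FAST p → push 9. Stack: [9]
LOAD_CONST → push 7. Stack: [9, 7]
BINARY_OP + → 9 + 7 = 16. Stack: [16]
STORE_FAST k → k=16. Stack: []
LOAD_FAST b → push -8. Stack: [-8]
LOAD_CONST → push 3. Stack: [-8, 3]
BINARY_OP % → -8 % 3 = 1. Stack: [1]
STORE_FAST k → k=1. Stack: []
LOAD_FAST_LOAD_FAST p,p → push 9,9. Stack: [9, 9]
BINARY_OP + → 9 + 9 = 18. Stack: [18]
STORE_FAST t → t=18. Stack: []
LOAD_CONST → push 4. Stack: [4]
LOAD_FAST b → push -8. Stack: [4, -8]
BINARY_OP + → 4 + -8 = -4. Stack: [-4]
LOAD_FAST k → push 1. Stack: [-4, 1]
BINARY_OP * → -4 * 1 = -4. Stack: [-4]
STORE_FAST z → z=-4. Stack: []
LOAD_FAST k → push 1. Stack: [1]
LOAD_CONST → push 5. Stack: [1, 5]
BINARY_OP * → 1 * 5 = 5. Stack: [5]
STORE_FAST n → n=5. Stack: []
LOAD_FAST t → push 18. Stack: [18]
RETURN_VALUE → return 18.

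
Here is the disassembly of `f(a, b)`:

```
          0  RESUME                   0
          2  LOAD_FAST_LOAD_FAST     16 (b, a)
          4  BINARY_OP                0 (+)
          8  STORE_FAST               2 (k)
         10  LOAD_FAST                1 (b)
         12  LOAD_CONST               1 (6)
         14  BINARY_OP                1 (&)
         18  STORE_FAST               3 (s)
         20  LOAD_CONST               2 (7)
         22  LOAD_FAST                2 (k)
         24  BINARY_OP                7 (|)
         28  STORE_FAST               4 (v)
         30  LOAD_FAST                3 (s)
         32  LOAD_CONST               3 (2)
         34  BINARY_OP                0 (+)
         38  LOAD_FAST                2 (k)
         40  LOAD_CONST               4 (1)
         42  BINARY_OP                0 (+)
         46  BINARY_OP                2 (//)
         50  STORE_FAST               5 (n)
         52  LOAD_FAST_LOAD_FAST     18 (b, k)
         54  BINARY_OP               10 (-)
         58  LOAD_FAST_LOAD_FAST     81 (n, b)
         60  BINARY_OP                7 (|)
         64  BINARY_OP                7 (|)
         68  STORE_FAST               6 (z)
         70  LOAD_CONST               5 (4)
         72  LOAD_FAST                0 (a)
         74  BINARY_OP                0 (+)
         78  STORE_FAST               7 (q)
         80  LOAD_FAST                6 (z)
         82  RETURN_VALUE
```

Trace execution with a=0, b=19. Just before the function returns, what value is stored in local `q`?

4

LOAD_FAST_LOAD_FAST b,a → push 19,0. Stack: [19, 0]
BINARY_OP + → 19 + 0 = 19. Stack: [19]
STORE_FAST k → k=19. Stack: []
LOAD_FAST b → push 19. Stack: [19]
LOAD_CONST → push 6. Stack: [19, 6]
BINARY_OP & → 19 & 6 = 2. Stack: [2]
STORE_FAST s → s=2. Stack: []
LOAD_CONST → push 7. Stack: [7]
LOAD_FAST k → push 19. Stack: [7, 19]
BINARY_OP | → 7 | 19 = 23. Stack: [23]
STORE_FAST v → v=23. Stack: []
LOAD_FAST s → push 2. Stack: [2]
LOAD_CONST → push 2. Stack: [2, 2]
BINARY_OP + → 2 + 2 = 4. Stack: [4]
LOAD_FAST k → push 19. Stack: [4, 19]
LOAD_CONST → push 1. Stack: [4, 19, 1]
BINARY_OP + → 19 + 1 = 20. Stack: [4, 20]
BINARY_OP // → 4 // 20 = 0. Stack: [0]
STORE_FAST n → n=0. Stack: []
LOAD_FAST_LOAD_FAST b,k → push 19,19. Stack: [19, 19]
BINARY_OP - → 19 - 19 = 0. Stack: [0]
LOAD_FAST_LOAD_FAST n,b → push 0,19. Stack: [0, 0, 19]
BINARY_OP | → 0 | 19 = 19. Stack: [0, 19]
BINARY_OP | → 0 | 19 = 19. Stack: [19]
STORE_FAST z → z=19. Stack: []
LOAD_CONST → push 4. Stack: [4]
LOAD_FAST a → push 0. Stack: [4, 0]
BINARY_OP + → 4 + 0 = 4. Stack: [4]
STORE_FAST q → q=4. Stack: []
LOAD_FAST z → push 19. Stack: [19]
RETURN_VALUE → return 19.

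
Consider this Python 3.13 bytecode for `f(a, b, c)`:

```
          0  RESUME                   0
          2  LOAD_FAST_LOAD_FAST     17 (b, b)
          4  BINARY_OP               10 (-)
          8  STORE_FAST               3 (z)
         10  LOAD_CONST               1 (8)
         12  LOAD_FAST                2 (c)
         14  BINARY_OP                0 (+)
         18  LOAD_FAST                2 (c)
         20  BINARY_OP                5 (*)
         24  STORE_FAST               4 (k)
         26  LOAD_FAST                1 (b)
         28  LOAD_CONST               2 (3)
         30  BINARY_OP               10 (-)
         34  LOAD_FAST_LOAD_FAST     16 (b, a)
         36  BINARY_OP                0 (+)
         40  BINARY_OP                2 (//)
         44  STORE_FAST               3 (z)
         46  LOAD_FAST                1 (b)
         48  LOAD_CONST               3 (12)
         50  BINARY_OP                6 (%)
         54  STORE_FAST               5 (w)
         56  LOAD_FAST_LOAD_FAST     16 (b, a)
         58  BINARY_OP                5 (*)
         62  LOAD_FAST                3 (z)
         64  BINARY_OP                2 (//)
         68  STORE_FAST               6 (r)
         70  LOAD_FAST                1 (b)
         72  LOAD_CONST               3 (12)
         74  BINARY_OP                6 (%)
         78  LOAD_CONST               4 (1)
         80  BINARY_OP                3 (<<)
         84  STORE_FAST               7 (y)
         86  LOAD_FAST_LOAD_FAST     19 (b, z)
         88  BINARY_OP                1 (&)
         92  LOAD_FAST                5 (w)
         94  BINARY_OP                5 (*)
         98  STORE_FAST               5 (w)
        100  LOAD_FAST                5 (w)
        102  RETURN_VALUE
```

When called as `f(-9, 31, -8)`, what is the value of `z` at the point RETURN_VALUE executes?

1

LOAD_FAST_LOAD_FAST b,b → push 31,31. Stack: [31, 31]
BINARY_OP - → 31 - 31 = 0. Stack: [0]
STORE_FAST z → z=0. Stack: []
LOAD_CONST → push 8. Stack: [8]
LOAD_FAST c → push -8. Stack: [8, -8]
BINARY_OP + → 8 + -8 = 0. Stack: [0]
LOAD_FAST c → push -8. Stack: [0, -8]
BINARY_OP * → 0 * -8 = 0. Stack: [0]
STORE_FAST k → k=0. Stack: []
LOAD_FAST b → push 31. Stack: [31]
LOAD_CONST → push 3. Stack: [31, 3]
BINARY_OP - → 31 - 3 = 28. Stack: [28]
LOAD_FAST_LOAD_FAST b,a → push 31,-9. Stack: [28, 31, -9]
BINARY_OP + → 31 + -9 = 22. Stack: [28, 22]
BINARY_OP // → 28 // 22 = 1. Stack: [1]
STORE_FAST z → z=1. Stack: []
LOAD_FAST b → push 31. Stack: [31]
LOAD_CONST → push 12. Stack: [31, 12]
BINARY_OP % → 31 % 12 = 7. Stack: [7]
STORE_FAST w → w=7. Stack: []
LOAD_FAST_LOAD_FAST b,a → push 31,-9. Stack: [31, -9]
BINARY_OP * → 31 * -9 = -279. Stack: [-279]
LOAD_FAST z → push 1. Stack: [-279, 1]
BINARY_OP // → -279 // 1 = -279. Stack: [-279]
STORE_FAST r → r=-279. Stack: []
LOAD_FAST b → push 31. Stack: [31]
LOAD_CONST → push 12. Stack: [31, 12]
BINARY_OP % → 31 % 12 = 7. Stack: [7]
LOAD_CONST → push 1. Stack: [7, 1]
BINARY_OP << → 7 << 1 = 14. Stack: [14]
STORE_FAST y → y=14. Stack: []
LOAD_FAST_LOAD_FAST b,z → push 31,1. Stack: [31, 1]
BINARY_OP & → 31 & 1 = 1. Stack: [1]
LOAD_FAST w → push 7. Stack: [1, 7]
BINARY_OP * → 1 * 7 = 7. Stack: [7]
STORE_FAST w → w=7. Stack: []
LOAD_FAST w → push 7. Stack: [7]
RETURN_VALUE → return 7.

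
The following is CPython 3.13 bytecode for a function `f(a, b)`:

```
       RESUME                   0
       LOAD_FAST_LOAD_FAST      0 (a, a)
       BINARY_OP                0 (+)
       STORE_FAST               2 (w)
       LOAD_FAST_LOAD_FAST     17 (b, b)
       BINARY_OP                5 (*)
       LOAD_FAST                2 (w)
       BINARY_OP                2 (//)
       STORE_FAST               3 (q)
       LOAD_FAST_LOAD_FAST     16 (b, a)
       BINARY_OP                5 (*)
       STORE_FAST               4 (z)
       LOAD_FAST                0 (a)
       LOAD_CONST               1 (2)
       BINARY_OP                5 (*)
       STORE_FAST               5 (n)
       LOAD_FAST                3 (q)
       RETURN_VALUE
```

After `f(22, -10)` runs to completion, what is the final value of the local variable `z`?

-220

LOAD_FAST_LOAD_FAST a,a → push 22,22. Stack: [22, 22]
BINARY_OP + → 22 + 22 = 44. Stack: [44]
STORE_FAST w → w=44. Stack: []
LOAD_FAST_LOAD_FAST b,b → push -10,-10. Stack: [-10, -10]
BINARY_OP * → -10 * -10 = 100. Stack: [100]
LOAD_FAST w → push 44. Stack: [100, 44]
BINARY_OP // → 100 // 44 = 2. Stack: [2]
STORE_FAST q → q=2. Stack: []
LOAD_FAST_LOAD_FAST b,a → push -10,22. Stack: [-10, 22]
BINARY_OP * → -10 * 22 = -220. Stack: [-220]
STORE_FAST z → z=-220. Stack: []
LOAD_FAST a → push 22. Stack: [22]
LOAD_CONST → push 2. Stack: [22, 2]
BINARY_OP * → 22 * 2 = 44. Stack: [44]
STORE_FAST n → n=44. Stack: []
LOAD_FAST q → push 2. Stack: [2]
RETURN_VALUE → return 2.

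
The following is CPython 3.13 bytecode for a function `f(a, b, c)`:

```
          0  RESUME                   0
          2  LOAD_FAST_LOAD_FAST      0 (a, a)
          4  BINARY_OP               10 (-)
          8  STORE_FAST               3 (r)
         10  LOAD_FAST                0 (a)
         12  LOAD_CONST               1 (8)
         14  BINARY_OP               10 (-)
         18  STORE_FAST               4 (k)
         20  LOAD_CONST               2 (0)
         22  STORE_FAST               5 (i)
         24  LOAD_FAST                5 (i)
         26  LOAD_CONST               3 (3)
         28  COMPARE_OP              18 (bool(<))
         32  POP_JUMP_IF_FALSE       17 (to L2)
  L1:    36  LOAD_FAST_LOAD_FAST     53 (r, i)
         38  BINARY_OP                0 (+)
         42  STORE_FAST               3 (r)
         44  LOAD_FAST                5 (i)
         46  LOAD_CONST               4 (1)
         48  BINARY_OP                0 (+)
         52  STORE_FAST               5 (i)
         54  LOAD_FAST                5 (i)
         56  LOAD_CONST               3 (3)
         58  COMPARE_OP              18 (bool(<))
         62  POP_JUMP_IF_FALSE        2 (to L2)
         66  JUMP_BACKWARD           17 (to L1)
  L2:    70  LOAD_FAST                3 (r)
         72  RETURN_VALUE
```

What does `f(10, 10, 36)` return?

3

LOAD_FAST_LOAD_FAST a,a → push 10,10. Stack: [10, 10]
BINARY_OP - → 10 - 10 = 0. Stack: [0]
STORE_FAST r → r=0. Stack: []
LOAD_FAST a → push 10. Stack: [10]
LOAD_CONST → push 8. Stack: [10, 8]
BINARY_OP - → 10 - 8 = 2. Stack: [2]
STORE_FAST k → k=2. Stack: []
LOAD_CONST → push 0. Stack: [0]
STORE_FAST i → i=0. Stack: []
LOAD_FAST i → push 0. Stack: [0]
LOAD_CONST → push 3. Stack: [0, 3]
COMPARE_OP bool(<) → 0 vs 3 = True. Stack: [True]
POP_JUMP_IF_FALSE → pop True; no jump. Stack: []
LOAD_FAST_LOAD_FAST r,i → push 0,0. Stack: [0, 0]
BINARY_OP + → 0 + 0 = 0. Stack: [0]
STORE_FAST r → r=0. Stack: []
LOAD_FAST i → push 0. Stack: [0]
LOAD_CONST → push 1. Stack: [0, 1]
BINARY_OP + → 0 + 1 = 1. Stack: [1]
STORE_FAST i → i=1. Stack: []
LOAD_FAST i → push 1. Stack: [1]
LOAD_CONST → push 3. Stack: [1, 3]
COMPARE_OP bool(<) → 1 vs 3 = True. Stack: [True]
POP_JUMP_IF_FALSE → pop True; no jump. Stack: []
LOAD_FAST_LOAD_FAST r,i → push 0,1. Stack: [0, 1]
BINARY_OP + → 0 + 1 = 1. Stack: [1]
STORE_FAST r → r=1. Stack: []
LOAD_FAST i → push 1. Stack: [1]
LOAD_CONST → push 1. Stack: [1, 1]
BINARY_OP + → 1 + 1 = 2. Stack: [2]
STORE_FAST i → i=2. Stack: []
LOAD_FAST i → push 2. Stack: [2]
LOAD_CONST → push 3. Stack: [2, 3]
COMPARE_OP bool(<) → 2 vs 3 = True. Stack: [True]
POP_JUMP_IF_FALSE → pop True; no jump. Stack: []
LOAD_FAST_LOAD_FAST r,i → push 1,2. Stack: [1, 2]
BINARY_OP + → 1 + 2 = 3. Stack: [3]
STORE_FAST r → r=3. Stack: []
LOAD_FAST i → push 2. Stack: [2]
LOAD_CONST → push 1. Stack: [2, 1]
BINARY_OP + → 2 + 1 = 3. Stack: [3]
STORE_FAST i → i=3. Stack: []
LOAD_FAST i → push 3. Stack: [3]
LOAD_CONST → push 3. Stack: [3, 3]
COMPARE_OP bool(<) → 3 vs 3 = False. Stack: [False]
POP_JUMP_IF_FALSE → pop False; jump. Stack: []
LOAD_FAST r → push 3. Stack: [3]
RETURN_VALUE → return 3.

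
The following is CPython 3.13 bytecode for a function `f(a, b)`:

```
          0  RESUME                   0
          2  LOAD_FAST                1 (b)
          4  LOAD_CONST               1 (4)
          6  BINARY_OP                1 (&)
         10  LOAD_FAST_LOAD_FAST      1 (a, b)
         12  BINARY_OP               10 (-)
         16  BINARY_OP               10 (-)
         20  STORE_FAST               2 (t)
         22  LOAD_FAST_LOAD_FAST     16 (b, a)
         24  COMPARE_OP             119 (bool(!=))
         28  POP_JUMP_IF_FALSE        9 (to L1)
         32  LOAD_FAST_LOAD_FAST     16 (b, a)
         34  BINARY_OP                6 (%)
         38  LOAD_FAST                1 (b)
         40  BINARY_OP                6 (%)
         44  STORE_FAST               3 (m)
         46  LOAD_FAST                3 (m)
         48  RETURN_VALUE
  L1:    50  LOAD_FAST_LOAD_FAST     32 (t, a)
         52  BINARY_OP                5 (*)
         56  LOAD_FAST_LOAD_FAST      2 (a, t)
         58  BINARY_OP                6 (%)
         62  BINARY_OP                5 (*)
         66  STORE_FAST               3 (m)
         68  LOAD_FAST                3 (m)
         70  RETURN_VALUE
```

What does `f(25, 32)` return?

7

LOAD_FAST b → push 32. Stack: [32]
LOAD_CONST → push 4. Stack: [32, 4]
BINARY_OP & → 32 & 4 = 0. Stack: [0]
LOAD_FAST_LOAD_FAST a,b → push 25,32. Stack: [0, 25, 32]
BINARY_OP - → 25 - 32 = -7. Stack: [0, -7]
BINARY_OP - → 0 - -7 = 7. Stack: [7]
STORE_FAST t → t=7. Stack: []
LOAD_FAST_LOAD_FAST b,a → push 32,25. Stack: [32, 25]
COMPARE_OP bool(!=) → 32 vs 25 = True. Stack: [True]
POP_JUMP_IF_FALSE → pop True; no jump. Stack: []
LOAD_FAST_LOAD_FAST b,a → push 32,25. Stack: [32, 25]
BINARY_OP % → 32 % 25 = 7. Stack: [7]
LOAD_FAST b → push 32. Stack: [7, 32]
BINARY_OP % → 7 % 32 = 7. Stack: [7]
STORE_FAST m → m=7. Stack: []
LOAD_FAST m → push 7. Stack: [7]
RETURN_VALUE → return 7.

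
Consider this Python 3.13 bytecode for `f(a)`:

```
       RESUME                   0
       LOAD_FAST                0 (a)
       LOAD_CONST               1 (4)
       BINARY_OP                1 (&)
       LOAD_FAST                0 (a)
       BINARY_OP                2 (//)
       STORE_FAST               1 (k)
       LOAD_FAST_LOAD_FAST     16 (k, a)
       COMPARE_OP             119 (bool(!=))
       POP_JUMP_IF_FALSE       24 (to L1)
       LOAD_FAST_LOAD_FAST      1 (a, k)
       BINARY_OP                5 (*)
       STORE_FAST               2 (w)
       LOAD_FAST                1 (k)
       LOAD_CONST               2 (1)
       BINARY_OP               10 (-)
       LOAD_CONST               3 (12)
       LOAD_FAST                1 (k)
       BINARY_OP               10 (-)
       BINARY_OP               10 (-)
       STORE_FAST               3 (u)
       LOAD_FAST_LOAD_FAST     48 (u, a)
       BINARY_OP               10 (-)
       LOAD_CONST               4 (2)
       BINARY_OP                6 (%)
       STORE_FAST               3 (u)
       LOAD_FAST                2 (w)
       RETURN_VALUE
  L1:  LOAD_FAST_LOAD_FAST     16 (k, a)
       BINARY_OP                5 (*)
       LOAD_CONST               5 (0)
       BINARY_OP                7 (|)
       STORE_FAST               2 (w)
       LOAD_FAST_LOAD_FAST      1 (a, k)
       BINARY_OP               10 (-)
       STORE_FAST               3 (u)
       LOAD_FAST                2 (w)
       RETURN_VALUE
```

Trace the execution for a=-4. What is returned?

4

LOAD_FAST a → push -4. Stack: [-4]
LOAD_CONST → push 4. Stack: [-4, 4]
BINARY_OP & → -4 & 4 = 4. Stack: [4]
LOAD_FAST a → push -4. Stack: [4, -4]
BINARY_OP // → 4 // -4 = -1. Stack: [-1]
STORE_FAST k → k=-1. Stack: []
LOAD_FAST_LOAD_FAST k,a → push -1,-4. Stack: [-1, -4]
COMPARE_OP bool(!=) → -1 vs -4 = True. Stack: [True]
POP_JUMP_IF_FALSE → pop True; no jump. Stack: []
LOAD_FAST_LOAD_FAST a,k → push -4,-1. Stack: [-4, -1]
BINARY_OP * → -4 * -1 = 4. Stack: [4]
STORE_FAST w → w=4. Stack: []
LOAD_FAST k → push -1. Stack: [-1]
LOAD_CONST → push 1. Stack: [-1, 1]
BINARY_OP - → -1 - 1 = -2. Stack: [-2]
LOAD_CONST → push 12. Stack: [-2, 12]
LOAD_FAST k → push -1. Stack: [-2, 12, -1]
BINARY_OP - → 12 - -1 = 13. Stack: [-2, 13]
BINARY_OP - → -2 - 13 = -15. Stack: [-15]
STORE_FAST u → u=-15. Stack: []
LOAD_FAST_LOAD_FAST u,a → push -15,-4. Stack: [-15, -4]
BINARY_OP - → -15 - -4 = -11. Stack: [-11]
LOAD_CONST → push 2. Stack: [-11, 2]
BINARY_OP % → -11 % 2 = 1. Stack: [1]
STORE_FAST u → u=1. Stack: []
LOAD_FAST w → push 4. Stack: [4]
RETURN_VALUE → return 4.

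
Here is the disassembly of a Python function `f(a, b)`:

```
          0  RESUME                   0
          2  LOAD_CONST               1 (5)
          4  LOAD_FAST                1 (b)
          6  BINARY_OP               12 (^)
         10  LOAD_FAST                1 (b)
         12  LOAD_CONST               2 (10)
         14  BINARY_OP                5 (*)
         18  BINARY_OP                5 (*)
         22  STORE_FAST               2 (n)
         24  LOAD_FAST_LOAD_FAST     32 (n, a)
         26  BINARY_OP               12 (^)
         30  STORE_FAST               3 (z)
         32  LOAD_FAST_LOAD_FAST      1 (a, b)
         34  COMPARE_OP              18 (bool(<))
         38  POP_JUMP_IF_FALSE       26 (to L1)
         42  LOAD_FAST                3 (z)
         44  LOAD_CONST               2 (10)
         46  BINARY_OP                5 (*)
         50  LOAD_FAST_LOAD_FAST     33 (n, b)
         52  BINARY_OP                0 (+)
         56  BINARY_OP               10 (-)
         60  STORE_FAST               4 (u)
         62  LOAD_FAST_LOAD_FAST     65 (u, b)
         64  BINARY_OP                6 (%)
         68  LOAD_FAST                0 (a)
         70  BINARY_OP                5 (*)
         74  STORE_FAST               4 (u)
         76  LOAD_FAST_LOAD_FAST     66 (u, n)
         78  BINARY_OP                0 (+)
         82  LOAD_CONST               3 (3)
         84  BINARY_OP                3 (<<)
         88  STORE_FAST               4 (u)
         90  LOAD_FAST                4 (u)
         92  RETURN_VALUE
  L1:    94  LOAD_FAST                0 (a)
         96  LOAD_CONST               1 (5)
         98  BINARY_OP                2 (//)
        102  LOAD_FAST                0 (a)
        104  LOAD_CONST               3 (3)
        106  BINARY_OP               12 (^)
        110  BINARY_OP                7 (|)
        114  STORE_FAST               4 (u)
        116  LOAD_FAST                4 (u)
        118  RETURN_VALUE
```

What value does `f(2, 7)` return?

LOAD_CONST → push 5. Stack: [5]
LOAD_FAST b → push 7. Stack: [5, 7]
BINARY_OP ^ → 5 ^ 7 = 2. Stack: [2]
LOAD_FAST b → push 7. Stack: [2, 7]
LOAD_CONST → push 10. Stack: [2, 7, 10]
BINARY_OP * → 7 * 10 = 70. Stack: [2, 70]
BINARY_OP * → 2 * 70 = 140. Stack: [140]
STORE_FAST n → n=140. Stack: []
LOAD_FAST_LOAD_FAST n,a → push 140,2. Stack: [140, 2]
BINARY_OP ^ → 140 ^ 2 = 142. Stack: [142]
STORE_FAST z → z=142. Stack: []
LOAD_FAST_LOAD_FAST a,b → push 2,7. Stack: [2, 7]
COMPARE_OP bool(<) → 2 vs 7 = True. Stack: [True]
POP_JUMP_IF_FALSE → pop True; no jump. Stack: []
LOAD_FAST z → push 142. Stack: [142]
LOAD_CONST → push 10. Stack: [142, 10]
BINARY_OP * → 142 * 10 = 1420. Stack: [1420]
LOAD_FAST_LOAD_FAST n,b → push 140,7. Stack: [1420, 140, 7]
BINARY_OP + → 140 + 7 = 147. Stack: [1420, 147]
BINARY_OP - → 1420 - 147 = 1273. Stack: [1273]
STORE_FAST u → u=1273. Stack: []
LOAD_FAST_LOAD_FAST u,b → push 1273,7. Stack: [1273, 7]
BINARY_OP % → 1273 % 7 = 6. Stack: [6]
LOAD_FAST a → push 2. Stack: [6, 2]
BINARY_OP * → 6 * 2 = 12. Stack: [12]
STORE_FAST u → u=12. Stack: []
LOAD_FAST_LOAD_FAST u,n → push 12,140. Stack: [12, 140]
BINARY_OP + → 12 + 140 = 152. Stack: [152]
LOAD_CONST → push 3. Stack: [152, 3]
BINARY_OP << → 152 << 3 = 1216. Stack: [1216]
STORE_FAST u → u=1216. Stack: []
LOAD_FAST u → push 1216. Stack: [1216]
RETURN_VALUE → return 1216.

1216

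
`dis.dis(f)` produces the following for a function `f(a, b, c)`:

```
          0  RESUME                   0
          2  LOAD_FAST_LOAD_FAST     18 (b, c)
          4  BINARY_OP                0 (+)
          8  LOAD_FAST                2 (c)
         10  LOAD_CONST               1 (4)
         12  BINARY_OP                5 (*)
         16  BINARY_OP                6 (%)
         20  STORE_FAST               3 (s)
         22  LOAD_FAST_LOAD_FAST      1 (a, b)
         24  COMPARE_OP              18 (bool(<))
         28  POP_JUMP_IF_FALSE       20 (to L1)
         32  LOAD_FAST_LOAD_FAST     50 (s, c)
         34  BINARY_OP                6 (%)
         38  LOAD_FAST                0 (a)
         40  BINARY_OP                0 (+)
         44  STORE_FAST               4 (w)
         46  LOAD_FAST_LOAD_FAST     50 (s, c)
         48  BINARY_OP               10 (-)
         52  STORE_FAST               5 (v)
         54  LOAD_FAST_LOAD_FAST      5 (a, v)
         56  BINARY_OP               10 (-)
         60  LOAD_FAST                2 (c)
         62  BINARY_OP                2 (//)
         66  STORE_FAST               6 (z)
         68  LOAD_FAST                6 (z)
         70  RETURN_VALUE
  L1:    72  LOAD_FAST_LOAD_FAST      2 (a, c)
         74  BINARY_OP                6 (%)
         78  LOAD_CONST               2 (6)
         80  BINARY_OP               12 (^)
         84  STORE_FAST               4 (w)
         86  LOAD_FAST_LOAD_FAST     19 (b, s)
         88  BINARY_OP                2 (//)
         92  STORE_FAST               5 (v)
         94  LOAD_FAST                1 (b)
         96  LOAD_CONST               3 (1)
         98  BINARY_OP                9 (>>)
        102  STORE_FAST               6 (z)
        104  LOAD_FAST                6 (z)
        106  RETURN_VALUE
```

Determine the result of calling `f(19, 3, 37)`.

LOAD_FAST_LOAD_FAST b,c → push 3,37. Stack: [3, 37]
BINARY_OP + → 3 + 37 = 40. Stack: [40]
LOAD_FAST c → push 37. Stack: [40, 37]
LOAD_CONST → push 4. Stack: [40, 37, 4]
BINARY_OP * → 37 * 4 = 148. Stack: [40, 148]
BINARY_OP % → 40 % 148 = 40. Stack: [40]
STORE_FAST s → s=40. Stack: []
LOAD_FAST_LOAD_FAST a,b → push 19,3. Stack: [19, 3]
COMPARE_OP bool(<) → 19 vs 3 = False. Stack: [False]
POP_JUMP_IF_FALSE → pop False; jump. Stack: []
LOAD_FAST_LOAD_FAST a,c → push 19,37. Stack: [19, 37]
BINARY_OP % → 19 % 37 = 19. Stack: [19]
LOAD_CONST → push 6. Stack: [19, 6]
BINARY_OP ^ → 19 ^ 6 = 21. Stack: [21]
STORE_FAST w → w=21. Stack: []
LOAD_FAST_LOAD_FAST b,s → push 3,40. Stack: [3, 40]
BINARY_OP // → 3 // 40 = 0. Stack: [0]
STORE_FAST v → v=0. Stack: []
LOAD_FAST b → push 3. Stack: [3]
LOAD_CONST → push 1. Stack: [3, 1]
BINARY_OP >> → 3 >> 1 = 1. Stack: [1]
STORE_FAST z → z=1. Stack: []
LOAD_FAST z → push 1. Stack: [1]
RETURN_VALUE → return 1.

1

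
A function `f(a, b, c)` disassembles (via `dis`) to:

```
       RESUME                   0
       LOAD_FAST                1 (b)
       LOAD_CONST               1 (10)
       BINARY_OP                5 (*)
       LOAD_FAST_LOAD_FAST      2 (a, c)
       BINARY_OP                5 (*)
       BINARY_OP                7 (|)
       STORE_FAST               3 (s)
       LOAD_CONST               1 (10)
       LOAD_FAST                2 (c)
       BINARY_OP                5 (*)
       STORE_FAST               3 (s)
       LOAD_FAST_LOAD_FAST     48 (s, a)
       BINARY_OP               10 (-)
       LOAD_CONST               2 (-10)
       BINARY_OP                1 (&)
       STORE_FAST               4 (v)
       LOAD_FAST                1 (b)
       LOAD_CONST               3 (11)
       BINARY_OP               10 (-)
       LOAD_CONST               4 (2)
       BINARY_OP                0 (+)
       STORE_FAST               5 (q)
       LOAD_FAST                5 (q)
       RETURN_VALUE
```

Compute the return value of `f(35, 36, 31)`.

LOAD_FAST b → push 36. Stack: [36]
LOAD_CONST → push 10. Stack: [36, 10]
BINARY_OP * → 36 * 10 = 360. Stack: [360]
LOAD_FAST_LOAD_FAST a,c → push 35,31. Stack: [360, 35, 31]
BINARY_OP * → 35 * 31 = 1085. Stack: [360, 1085]
BINARY_OP | → 360 | 1085 = 1405. Stack: [1405]
STORE_FAST s → s=1405. Stack: []
LOAD_CONST → push 10. Stack: [10]
LOAD_FAST c → push 31. Stack: [10, 31]
BINARY_OP * → 10 * 31 = 310. Stack: [310]
STORE_FAST s → s=310. Stack: []
LOAD_FAST_LOAD_FAST s,a → push 310,35. Stack: [310, 35]
BINARY_OP - → 310 - 35 = 275. Stack: [275]
LOAD_CONST → push -10. Stack: [275, -10]
BINARY_OP & → 275 & -10 = 274. Stack: [274]
STORE_FAST v → v=274. Stack: []
LOAD_FAST b → push 36. Stack: [36]
LOAD_CONST → push 11. Stack: [36, 11]
BINARY_OP - → 36 - 11 = 25. Stack: [25]
LOAD_CONST → push 2. Stack: [25, 2]
BINARY_OP + → 25 + 2 = 27. Stack: [27]
STORE_FAST q → q=27. Stack: []
LOAD_FAST q → push 27. Stack: [27]
RETURN_VALUE → return 27.

27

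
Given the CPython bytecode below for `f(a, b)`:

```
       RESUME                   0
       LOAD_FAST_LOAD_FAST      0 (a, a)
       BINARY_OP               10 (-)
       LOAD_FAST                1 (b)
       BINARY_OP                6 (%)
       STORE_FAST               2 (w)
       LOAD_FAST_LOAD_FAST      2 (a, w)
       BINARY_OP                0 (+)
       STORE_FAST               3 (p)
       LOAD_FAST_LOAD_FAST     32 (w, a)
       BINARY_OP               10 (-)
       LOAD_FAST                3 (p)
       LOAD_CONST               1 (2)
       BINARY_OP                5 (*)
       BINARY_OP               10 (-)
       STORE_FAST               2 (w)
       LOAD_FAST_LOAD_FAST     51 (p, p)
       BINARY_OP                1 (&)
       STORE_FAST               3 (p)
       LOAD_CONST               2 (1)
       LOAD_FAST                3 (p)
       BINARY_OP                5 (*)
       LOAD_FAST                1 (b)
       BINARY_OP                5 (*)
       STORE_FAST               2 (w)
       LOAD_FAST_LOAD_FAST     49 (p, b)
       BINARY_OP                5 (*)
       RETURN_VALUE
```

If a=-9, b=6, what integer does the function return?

LOAD_FAST_LOAD_FAST a,a → push -9,-9. Stack: [-9, -9]
BINARY_OP - → -9 - -9 = 0. Stack: [0]
LOAD_FAST b → push 6. Stack: [0, 6]
BINARY_OP % → 0 % 6 = 0. Stack: [0]
STORE_FAST w → w=0. Stack: []
LOAD_FAST_LOAD_FAST a,w → push -9,0. Stack: [-9, 0]
BINARY_OP + → -9 + 0 = -9. Stack: [-9]
STORE_FAST p → p=-9. Stack: []
LOAD_FAST_LOAD_FAST w,a → push 0,-9. Stack: [0, -9]
BINARY_OP - → 0 - -9 = 9. Stack: [9]
LOAD_FAST p → push -9. Stack: [9, -9]
LOAD_CONST → push 2. Stack: [9, -9, 2]
BINARY_OP * → -9 * 2 = -18. Stack: [9, -18]
BINARY_OP - → 9 - -18 = 27. Stack: [27]
STORE_FAST w → w=27. Stack: []
LOAD_FAST_LOAD_FAST p,p → push -9,-9. Stack: [-9, -9]
BINARY_OP & → -9 & -9 = -9. Stack: [-9]
STORE_FAST p → p=-9. Stack: []
LOAD_CONST → push 1. Stack: [1]
LOAD_FAST p → push -9. Stack: [1, -9]
BINARY_OP * → 1 * -9 = -9. Stack: [-9]
LOAD_FAST b → push 6. Stack: [-9, 6]
BINARY_OP * → -9 * 6 = -54. Stack: [-54]
STORE_FAST w → w=-54. Stack: []
LOAD_FAST_LOAD_FAST p,b → push -9,6. Stack: [-9, 6]
BINARY_OP * → -9 * 6 = -54. Stack: [-54]
RETURN_VALUE → return -54.

-54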